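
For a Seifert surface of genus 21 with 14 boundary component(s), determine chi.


chi = 2 - 2g - b
= 2 - 2*21 - 14
= 2 - 42 - 14 = -54

-54


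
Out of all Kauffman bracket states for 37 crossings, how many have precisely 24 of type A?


We choose which 24 of 37 crossings get A-smoothings.
C(37, 24) = 37! / (24! * 13!)
= 3562467300

3562467300


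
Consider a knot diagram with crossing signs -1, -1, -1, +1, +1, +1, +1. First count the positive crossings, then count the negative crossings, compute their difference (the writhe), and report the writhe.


Step 1: Count positive crossings (+1).
Positive crossings: 4
Step 2: Count negative crossings (-1).
Negative crossings: 3
Step 3: Writhe = (positive) - (negative)
w = 4 - 3 = 1
Step 4: |w| = 1, and w is positive

1


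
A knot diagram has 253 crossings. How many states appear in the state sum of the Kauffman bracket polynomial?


Each crossing contributes 2 choices (A-smoothing or B-smoothing).
Total states = 2^253 = 14474011154664524427946373126085988481658748083205070504932198000989141204992

14474011154664524427946373126085988481658748083205070504932198000989141204992


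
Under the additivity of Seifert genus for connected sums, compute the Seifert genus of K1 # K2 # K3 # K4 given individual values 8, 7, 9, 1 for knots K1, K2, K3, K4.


The Seifert genus is additive under connected sum.
Seifert genus(K1 # K2 # K3 # K4) = (8) + (7) + (9) + (1)
= 25

25


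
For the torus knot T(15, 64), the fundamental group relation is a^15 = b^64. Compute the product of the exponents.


The relation is a^15 = b^64.
Product of exponents = 15 * 64
= 960

960


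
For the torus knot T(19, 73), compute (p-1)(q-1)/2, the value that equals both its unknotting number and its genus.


For a torus knot T(p,q), both the unknotting number and genus equal (p-1)(q-1)/2.
= (19-1)(73-1)/2
= 18*72/2
= 1296/2 = 648

648


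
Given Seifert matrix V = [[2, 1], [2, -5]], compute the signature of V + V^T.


Step 1: V + V^T = [[4, 3], [3, -10]]
Step 2: trace = -6, det = -49
Step 3: Discriminant = (-6)^2 - 4*(-49) = 232
Step 4: Eigenvalues: 4.61577, -10.6158
Step 5: Signature = (# positive eigenvalues) - (# negative eigenvalues) = 0

0


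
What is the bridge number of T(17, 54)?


The bridge number of T(p,q) is min(p,q).
min(17, 54) = 17

17


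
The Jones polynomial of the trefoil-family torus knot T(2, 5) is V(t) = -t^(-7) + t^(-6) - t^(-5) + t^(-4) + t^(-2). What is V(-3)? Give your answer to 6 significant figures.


Substituting t = -3 into V(t) = -t^(-7) + t^(-6) - t^(-5) + t^(-4) + t^(-2):
  (-)t^(-7) = 0.000457247
  (+)t^(-6) = 0.00137174
  (-)t^(-5) = 0.00411523
  (+)t^(-4) = 0.0123457
  (+)t^(-2) = 0.111111
Sum = (0.000457247) + (0.00137174) + (0.00411523) + (0.0123457) + (0.111111)
= 0.1294010059
Rounded to 6 significant figures: 0.129401

0.129401


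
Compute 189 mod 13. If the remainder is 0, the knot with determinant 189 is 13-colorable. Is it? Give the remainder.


Step 1: A knot is p-colorable if and only if p divides its determinant.
Step 2: Compute 189 mod 13.
189 = 14 * 13 + 7
Step 3: 189 mod 13 = 7
Step 4: The knot is 13-colorable: no

7


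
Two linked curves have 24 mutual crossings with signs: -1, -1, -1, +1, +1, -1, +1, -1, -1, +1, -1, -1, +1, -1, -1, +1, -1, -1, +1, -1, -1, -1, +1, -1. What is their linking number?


Step 1: Count positive crossings: 8
Step 2: Count negative crossings: 16
Step 3: Sum of signs = 8 - 16 = -8
Step 4: Linking number = sum/2 = -8/2 = -4

-4


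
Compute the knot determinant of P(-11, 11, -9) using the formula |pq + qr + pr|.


Step 1: Compute pq + qr + pr.
pq = (-11)*11 = -121
qr = 11*(-9) = -99
pr = (-11)*(-9) = 99
pq + qr + pr = -121 + (-99) + 99 = -121
Step 2: Take absolute value.
det(P(-11,11,-9)) = |-121| = 121

121


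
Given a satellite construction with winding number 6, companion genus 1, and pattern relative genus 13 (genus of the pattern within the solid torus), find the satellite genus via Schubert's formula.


Schubert: g(satellite) = g_rel(pattern) + |winding| * g(companion),
where g_rel(pattern) is the genus of the pattern relative to the solid torus.
= 13 + 6 * 1
= 13 + 6 = 19

19


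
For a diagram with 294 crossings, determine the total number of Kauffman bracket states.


Each crossing contributes 2 choices (A-smoothing or B-smoothing).
Total states = 2^294 = 31828687130226345097944463881396533766429193651030253916189694521162207808802136034115584

31828687130226345097944463881396533766429193651030253916189694521162207808802136034115584


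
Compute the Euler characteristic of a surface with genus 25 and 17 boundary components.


chi = 2 - 2g - b
= 2 - 2*25 - 17
= 2 - 50 - 17 = -65

-65


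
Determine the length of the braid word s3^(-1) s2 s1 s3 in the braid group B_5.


The word length counts the number of generators (including inverses).
Listing each generator: s3^(-1), s2, s1, s3
There are 4 generators in this braid word.

4


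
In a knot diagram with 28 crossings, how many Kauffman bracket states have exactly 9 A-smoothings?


We choose which 9 of 28 crossings get A-smoothings.
C(28, 9) = 28! / (9! * 19!)
= 6906900

6906900


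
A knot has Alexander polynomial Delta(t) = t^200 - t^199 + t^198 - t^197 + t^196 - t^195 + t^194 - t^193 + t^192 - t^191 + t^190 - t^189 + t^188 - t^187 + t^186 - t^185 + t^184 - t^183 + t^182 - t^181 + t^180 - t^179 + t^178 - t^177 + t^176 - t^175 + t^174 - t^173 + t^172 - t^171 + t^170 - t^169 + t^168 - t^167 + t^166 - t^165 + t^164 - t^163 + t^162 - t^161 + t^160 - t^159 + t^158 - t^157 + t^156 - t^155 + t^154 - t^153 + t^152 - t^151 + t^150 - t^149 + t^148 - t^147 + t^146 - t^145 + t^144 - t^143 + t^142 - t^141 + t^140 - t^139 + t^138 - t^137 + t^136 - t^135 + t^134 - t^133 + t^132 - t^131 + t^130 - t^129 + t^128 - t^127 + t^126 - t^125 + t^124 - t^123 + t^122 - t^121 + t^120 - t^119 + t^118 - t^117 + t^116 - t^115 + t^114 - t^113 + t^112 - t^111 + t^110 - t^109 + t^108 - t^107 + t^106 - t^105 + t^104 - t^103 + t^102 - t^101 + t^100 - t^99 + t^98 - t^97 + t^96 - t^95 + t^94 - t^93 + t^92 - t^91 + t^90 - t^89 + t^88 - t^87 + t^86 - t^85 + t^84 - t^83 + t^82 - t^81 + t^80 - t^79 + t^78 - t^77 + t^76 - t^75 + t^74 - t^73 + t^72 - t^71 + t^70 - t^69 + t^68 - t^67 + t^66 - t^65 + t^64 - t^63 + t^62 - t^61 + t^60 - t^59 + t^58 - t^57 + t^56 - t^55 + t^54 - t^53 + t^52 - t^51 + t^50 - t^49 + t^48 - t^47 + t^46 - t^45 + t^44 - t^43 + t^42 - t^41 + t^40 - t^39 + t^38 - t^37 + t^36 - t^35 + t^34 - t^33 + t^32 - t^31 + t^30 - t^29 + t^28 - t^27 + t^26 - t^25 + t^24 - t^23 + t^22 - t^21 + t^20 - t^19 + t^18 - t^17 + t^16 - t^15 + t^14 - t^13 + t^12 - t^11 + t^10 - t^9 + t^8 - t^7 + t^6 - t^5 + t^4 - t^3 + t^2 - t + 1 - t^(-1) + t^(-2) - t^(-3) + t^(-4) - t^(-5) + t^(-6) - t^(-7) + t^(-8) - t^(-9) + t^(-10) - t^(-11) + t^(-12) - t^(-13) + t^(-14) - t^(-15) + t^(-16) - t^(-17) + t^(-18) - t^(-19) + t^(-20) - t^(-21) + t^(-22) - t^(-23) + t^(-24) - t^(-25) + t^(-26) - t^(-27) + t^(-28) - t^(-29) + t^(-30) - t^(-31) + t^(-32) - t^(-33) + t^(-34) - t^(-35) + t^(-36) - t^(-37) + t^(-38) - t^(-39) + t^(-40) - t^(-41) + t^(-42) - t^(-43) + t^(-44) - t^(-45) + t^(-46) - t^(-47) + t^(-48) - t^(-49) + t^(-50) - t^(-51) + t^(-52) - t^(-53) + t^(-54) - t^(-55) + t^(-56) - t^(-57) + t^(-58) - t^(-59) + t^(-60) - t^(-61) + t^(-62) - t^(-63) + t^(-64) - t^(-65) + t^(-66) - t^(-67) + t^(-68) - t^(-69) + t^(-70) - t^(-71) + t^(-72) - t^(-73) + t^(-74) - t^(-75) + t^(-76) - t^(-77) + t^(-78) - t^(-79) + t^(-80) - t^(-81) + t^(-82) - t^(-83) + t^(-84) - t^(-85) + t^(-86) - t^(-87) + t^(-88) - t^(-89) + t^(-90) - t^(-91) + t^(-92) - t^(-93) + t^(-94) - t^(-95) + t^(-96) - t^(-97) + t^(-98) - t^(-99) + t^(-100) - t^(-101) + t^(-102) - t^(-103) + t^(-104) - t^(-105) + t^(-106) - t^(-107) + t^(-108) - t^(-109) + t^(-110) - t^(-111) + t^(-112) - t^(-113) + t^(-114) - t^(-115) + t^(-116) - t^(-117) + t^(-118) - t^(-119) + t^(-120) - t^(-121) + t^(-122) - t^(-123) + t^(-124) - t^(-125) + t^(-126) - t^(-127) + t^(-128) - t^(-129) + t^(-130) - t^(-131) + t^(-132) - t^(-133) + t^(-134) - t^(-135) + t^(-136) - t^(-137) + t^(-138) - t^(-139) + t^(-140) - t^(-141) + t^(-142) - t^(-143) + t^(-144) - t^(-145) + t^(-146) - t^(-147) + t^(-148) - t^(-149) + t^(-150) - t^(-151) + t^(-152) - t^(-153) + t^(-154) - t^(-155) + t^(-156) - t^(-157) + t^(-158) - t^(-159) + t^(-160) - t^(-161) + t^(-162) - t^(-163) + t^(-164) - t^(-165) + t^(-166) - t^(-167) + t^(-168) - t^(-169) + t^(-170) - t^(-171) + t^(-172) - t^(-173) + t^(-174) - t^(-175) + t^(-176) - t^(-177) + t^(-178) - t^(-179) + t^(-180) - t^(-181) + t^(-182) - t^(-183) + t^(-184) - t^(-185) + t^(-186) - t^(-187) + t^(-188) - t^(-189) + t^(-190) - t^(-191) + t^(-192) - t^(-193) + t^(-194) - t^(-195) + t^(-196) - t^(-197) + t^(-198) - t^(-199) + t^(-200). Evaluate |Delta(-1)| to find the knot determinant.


Step 1: The polynomial has 401 terms with alternating signs, exponents from 200 down to -200.
Step 2: Substitute t = -1. The i-th term has coefficient (-1)^i and exponent (m-i),
  so its value is (-1)^i * (-1)^(m-i) = (-1)^m = 1 for every i.
Step 3: All 401 terms equal 1, so Delta(-1) = 401 * (1) = 401
Step 4: |Delta(-1)| = 401

401


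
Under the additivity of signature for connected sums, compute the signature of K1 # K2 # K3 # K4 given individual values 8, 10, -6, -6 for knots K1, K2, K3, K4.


The signature is additive under connected sum.
signature(K1 # K2 # K3 # K4) = (8) + (10) + (-6) + (-6)
= 6

6


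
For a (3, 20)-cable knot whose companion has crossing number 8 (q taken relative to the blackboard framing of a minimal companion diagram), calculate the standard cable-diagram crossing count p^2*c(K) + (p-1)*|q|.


Step 1: Each of the c(K) crossings of the companion diagram becomes p*p = p^2 crossings among the p parallel strands, and each of the |q| twists s_1 s_2 ... s_(p-1) adds (p-1) crossings.
  Crossings = p^2 * c(K) + (p-1)*|q|
Step 2: = 3^2 * 8 + (3-1)*20
Step 3: = 9*8 + 2*20
Step 4: = 72 + 40 = 112

112


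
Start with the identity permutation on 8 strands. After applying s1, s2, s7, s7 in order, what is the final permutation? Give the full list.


Starting with identity [1, 2, 3, 4, 5, 6, 7, 8].
Apply generators in sequence:
  After s1: [2, 1, 3, 4, 5, 6, 7, 8]
  After s2: [2, 3, 1, 4, 5, 6, 7, 8]
  After s7: [2, 3, 1, 4, 5, 6, 8, 7]
  After s7: [2, 3, 1, 4, 5, 6, 7, 8]
Final permutation: [2, 3, 1, 4, 5, 6, 7, 8]

[2, 3, 1, 4, 5, 6, 7, 8]


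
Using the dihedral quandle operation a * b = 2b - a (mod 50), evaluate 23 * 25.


23 * 25 = 2*25 - 23 mod 50
= 50 - 23 mod 50
= 27 mod 50 = 27

27


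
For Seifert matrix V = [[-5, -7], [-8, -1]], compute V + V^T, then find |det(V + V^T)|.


Step 1: Form V + V^T where V = [[-5, -7], [-8, -1]]
  V^T = [[-5, -8], [-7, -1]]
  V + V^T = [[-10, -15], [-15, -2]]
Step 2: det(V + V^T) = (-10)*(-2) - (-15)*(-15)
  = 20 - 225 = -205
Step 3: Knot determinant = |det(V + V^T)| = |-205| = 205

205


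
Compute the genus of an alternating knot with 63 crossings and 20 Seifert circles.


For alternating knots, g = (c - s + 1)/2.
= (63 - 20 + 1)/2
= 44/2 = 22

22


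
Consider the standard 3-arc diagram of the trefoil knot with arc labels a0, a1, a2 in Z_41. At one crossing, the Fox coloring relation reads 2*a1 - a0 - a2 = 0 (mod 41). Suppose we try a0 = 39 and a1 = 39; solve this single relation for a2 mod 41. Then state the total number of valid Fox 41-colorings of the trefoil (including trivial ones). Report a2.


Step 1: Apply the given crossing relation 2*a1 - a0 - a2 = 0 (mod 41).
  a2 = 2*a1 - a0 mod 41
  a2 = 2*39 - 39 mod 41
  a2 = 78 - 39 mod 41
  a2 = 39 mod 41 = 39
Step 2: The trefoil has determinant 3.
  Number of Fox p-colorings (p prime) is p^2 if p = 3, else p.
  Since 41 does not divide 3, only trivial (constant) colorings exist.
  (Here a0 = a1 = a2 = 39, the constant coloring, which is valid.)
  Total colorings = 41
Step 3: a2 = 39, total Fox 41-colorings = 41

39


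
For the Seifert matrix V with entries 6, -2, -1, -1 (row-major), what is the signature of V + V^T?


Step 1: V + V^T = [[12, -3], [-3, -2]]
Step 2: trace = 10, det = -33
Step 3: Discriminant = 10^2 - 4*(-33) = 232
Step 4: Eigenvalues: 12.6158, -2.61577
Step 5: Signature = (# positive eigenvalues) - (# negative eigenvalues) = 0

0


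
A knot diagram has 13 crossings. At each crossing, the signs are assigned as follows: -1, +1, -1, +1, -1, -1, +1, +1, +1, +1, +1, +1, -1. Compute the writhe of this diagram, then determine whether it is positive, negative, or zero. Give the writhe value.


Step 1: Count positive crossings (+1).
Positive crossings: 8
Step 2: Count negative crossings (-1).
Negative crossings: 5
Step 3: Writhe = (positive) - (negative)
w = 8 - 5 = 3
Step 4: |w| = 3, and w is positive

3


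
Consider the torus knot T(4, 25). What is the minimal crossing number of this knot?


For a torus knot T(p, q) with gcd(p,q)=1,
the crossing number is min(p*(q-1), q*(p-1)).
p*(q-1) = 4*24 = 96
q*(p-1) = 25*3 = 75
min(96, 75) = 75

75


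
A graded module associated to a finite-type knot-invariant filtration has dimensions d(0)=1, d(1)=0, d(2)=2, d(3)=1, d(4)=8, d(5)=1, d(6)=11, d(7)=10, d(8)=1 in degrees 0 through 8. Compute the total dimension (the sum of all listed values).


Total dimension = d(0) + d(1) + ... + d(8)
= 1 + 0 + 2 + 1 + 8 + 1 + 11 + 10 + 1
= 35

35


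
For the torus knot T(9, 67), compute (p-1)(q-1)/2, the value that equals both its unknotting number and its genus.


For a torus knot T(p,q), both the unknotting number and genus equal (p-1)(q-1)/2.
= (9-1)(67-1)/2
= 8*66/2
= 528/2 = 264

264


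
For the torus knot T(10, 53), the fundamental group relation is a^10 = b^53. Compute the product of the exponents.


The relation is a^10 = b^53.
Product of exponents = 10 * 53
= 530

530


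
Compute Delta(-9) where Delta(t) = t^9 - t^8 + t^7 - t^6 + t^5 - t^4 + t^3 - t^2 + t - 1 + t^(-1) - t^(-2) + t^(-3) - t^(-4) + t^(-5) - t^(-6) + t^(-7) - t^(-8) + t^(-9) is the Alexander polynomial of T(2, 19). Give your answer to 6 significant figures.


Substituting t = -9 into Delta(t) = t^9 - t^8 + t^7 - t^6 + t^5 - t^4 + t^3 - t^2 + t - 1 + t^(-1) - t^(-2) + t^(-3) - t^(-4) + t^(-5) - t^(-6) + t^(-7) - t^(-8) + t^(-9):
Term values: (-387420489) + (-43046721) + (-4782969) + (-531441) + (-59049) + (-6561) + (-729) + (-81) + (-9) + (-1) + (-0.111111) + (-0.0123457) + (-0.00137174) + (-0.000152416) + (-1.69351e-05) + (-1.88168e-06) + (-2.09075e-07) + (-2.32306e-08) + (-2.58117e-09)
Sum = -435848050.1
Rounded to 6 significant figures: -4.35848e+08

-4.35848e+08


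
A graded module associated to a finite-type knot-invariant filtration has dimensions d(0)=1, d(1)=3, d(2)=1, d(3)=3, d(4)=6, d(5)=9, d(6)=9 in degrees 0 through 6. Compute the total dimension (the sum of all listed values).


Total dimension = d(0) + d(1) + ... + d(6)
= 1 + 3 + 1 + 3 + 6 + 9 + 9
= 32

32


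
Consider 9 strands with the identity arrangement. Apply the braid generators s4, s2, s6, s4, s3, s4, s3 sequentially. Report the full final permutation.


Starting with identity [1, 2, 3, 4, 5, 6, 7, 8, 9].
Apply generators in sequence:
  After s4: [1, 2, 3, 5, 4, 6, 7, 8, 9]
  After s2: [1, 3, 2, 5, 4, 6, 7, 8, 9]
  After s6: [1, 3, 2, 5, 4, 7, 6, 8, 9]
  After s4: [1, 3, 2, 4, 5, 7, 6, 8, 9]
  After s3: [1, 3, 4, 2, 5, 7, 6, 8, 9]
  After s4: [1, 3, 4, 5, 2, 7, 6, 8, 9]
  After s3: [1, 3, 5, 4, 2, 7, 6, 8, 9]
Final permutation: [1, 3, 5, 4, 2, 7, 6, 8, 9]

[1, 3, 5, 4, 2, 7, 6, 8, 9]


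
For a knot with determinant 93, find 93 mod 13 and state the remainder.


Step 1: A knot is p-colorable if and only if p divides its determinant.
Step 2: Compute 93 mod 13.
93 = 7 * 13 + 2
Step 3: 93 mod 13 = 2
Step 4: The knot is 13-colorable: no

2


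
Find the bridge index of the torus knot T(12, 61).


The bridge number of T(p,q) is min(p,q).
min(12, 61) = 12

12


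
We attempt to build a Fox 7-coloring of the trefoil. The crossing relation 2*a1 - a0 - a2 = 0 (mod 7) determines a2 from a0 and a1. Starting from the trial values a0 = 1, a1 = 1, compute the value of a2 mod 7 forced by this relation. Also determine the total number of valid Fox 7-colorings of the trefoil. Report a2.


Step 1: Apply the given crossing relation 2*a1 - a0 - a2 = 0 (mod 7).
  a2 = 2*a1 - a0 mod 7
  a2 = 2*1 - 1 mod 7
  a2 = 2 - 1 mod 7
  a2 = 1 mod 7 = 1
Step 2: The trefoil has determinant 3.
  Number of Fox p-colorings (p prime) is p^2 if p = 3, else p.
  Since 7 does not divide 3, only trivial (constant) colorings exist.
  (Here a0 = a1 = a2 = 1, the constant coloring, which is valid.)
  Total colorings = 7
Step 3: a2 = 1, total Fox 7-colorings = 7

1


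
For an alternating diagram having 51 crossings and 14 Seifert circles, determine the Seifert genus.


For alternating knots, g = (c - s + 1)/2.
= (51 - 14 + 1)/2
= 38/2 = 19

19


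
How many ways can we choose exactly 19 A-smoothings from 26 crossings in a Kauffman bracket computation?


We choose which 19 of 26 crossings get A-smoothings.
C(26, 19) = 26! / (19! * 7!)
= 657800

657800


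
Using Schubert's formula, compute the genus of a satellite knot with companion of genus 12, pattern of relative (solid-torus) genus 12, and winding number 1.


Schubert: g(satellite) = g_rel(pattern) + |winding| * g(companion),
where g_rel(pattern) is the genus of the pattern relative to the solid torus.
= 12 + 1 * 12
= 12 + 12 = 24

24


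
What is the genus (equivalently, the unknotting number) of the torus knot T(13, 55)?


For a torus knot T(p,q), both the unknotting number and genus equal (p-1)(q-1)/2.
= (13-1)(55-1)/2
= 12*54/2
= 648/2 = 324

324


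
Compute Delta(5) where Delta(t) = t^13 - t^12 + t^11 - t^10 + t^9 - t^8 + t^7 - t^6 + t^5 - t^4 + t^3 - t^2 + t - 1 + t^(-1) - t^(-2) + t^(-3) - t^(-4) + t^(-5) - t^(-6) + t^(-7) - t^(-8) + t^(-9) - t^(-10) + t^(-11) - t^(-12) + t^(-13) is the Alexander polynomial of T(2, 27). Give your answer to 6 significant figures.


Substituting t = 5 into Delta(t) = t^13 - t^12 + t^11 - t^10 + t^9 - t^8 + t^7 - t^6 + t^5 - t^4 + t^3 - t^2 + t - 1 + t^(-1) - t^(-2) + t^(-3) - t^(-4) + t^(-5) - t^(-6) + t^(-7) - t^(-8) + t^(-9) - t^(-10) + t^(-11) - t^(-12) + t^(-13):
Term values: (1220703125) + (-244140625) + (48828125) + (-9765625) + (1953125) + (-390625) + (78125) + (-15625) + (3125) + (-625) + (125) + (-25) + (5) + (-1) + (0.2) + (-0.04) + (0.008) + (-0.0016) + (0.00032) + (-6.4e-05) + (1.28e-05) + (-2.56e-06) + (5.12e-07) + (-1.024e-07) + (2.048e-08) + (-4.096e-09) + (8.192e-10)
Sum = 1017252604
Rounded to 6 significant figures: 1.01725e+09

1.01725e+09


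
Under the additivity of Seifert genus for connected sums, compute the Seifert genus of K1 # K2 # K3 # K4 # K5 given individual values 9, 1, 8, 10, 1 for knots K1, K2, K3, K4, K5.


The Seifert genus is additive under connected sum.
Seifert genus(K1 # K2 # K3 # K4 # K5) = (9) + (1) + (8) + (10) + (1)
= 29

29


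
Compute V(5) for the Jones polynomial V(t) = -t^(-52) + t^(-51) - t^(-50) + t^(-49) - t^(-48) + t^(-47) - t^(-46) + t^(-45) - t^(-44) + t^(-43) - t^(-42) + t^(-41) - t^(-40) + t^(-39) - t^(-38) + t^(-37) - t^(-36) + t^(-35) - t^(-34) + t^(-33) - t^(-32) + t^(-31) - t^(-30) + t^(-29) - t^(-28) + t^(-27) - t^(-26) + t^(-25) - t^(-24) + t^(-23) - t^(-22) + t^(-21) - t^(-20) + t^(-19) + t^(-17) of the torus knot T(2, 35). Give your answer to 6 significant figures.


Substituting t = 5 into V(t) = -t^(-52) + t^(-51) - t^(-50) + t^(-49) - t^(-48) + t^(-47) - t^(-46) + t^(-45) - t^(-44) + t^(-43) - t^(-42) + t^(-41) - t^(-40) + t^(-39) - t^(-38) + t^(-37) - t^(-36) + t^(-35) - t^(-34) + t^(-33) - t^(-32) + t^(-31) - t^(-30) + t^(-29) - t^(-28) + t^(-27) - t^(-26) + t^(-25) - t^(-24) + t^(-23) - t^(-22) + t^(-21) - t^(-20) + t^(-19) + t^(-17):
  (-)t^(-52) = -4.5036e-37
  (+)t^(-51) = 2.2518e-36
  (-)t^(-50) = -1.1259e-35
  (+)t^(-49) = 5.6295e-35
  (-)t^(-48) = -2.81475e-34
  (+)t^(-47) = 1.40737e-33
  (-)t^(-46) = -7.03687e-33
  (+)t^(-45) = 3.51844e-32
  (-)t^(-44) = -1.75922e-31
  (+)t^(-43) = 8.79609e-31
  (-)t^(-42) = -4.39805e-30
  (+)t^(-41) = 2.19902e-29
  (-)t^(-40) = -1.09951e-28
  (+)t^(-39) = 5.49756e-28
  (-)t^(-38) = -2.74878e-27
  (+)t^(-37) = 1.37439e-26
  (-)t^(-36) = -6.87195e-26
  (+)t^(-35) = 3.43597e-25
  (-)t^(-34) = -1.71799e-24
  (+)t^(-33) = 8.58993e-24
  (-)t^(-32) = -4.29497e-23
  (+)t^(-31) = 2.14748e-22
  (-)t^(-30) = -1.07374e-21
  (+)t^(-29) = 5.36871e-21
  (-)t^(-28) = -2.68435e-20
  (+)t^(-27) = 1.34218e-19
  (-)t^(-26) = -6.71089e-19
  (+)t^(-25) = 3.35544e-18
  (-)t^(-24) = -1.67772e-17
  (+)t^(-23) = 8.38861e-17
  (-)t^(-22) = -4.1943e-16
  (+)t^(-21) = 2.09715e-15
  (-)t^(-20) = -1.04858e-14
  (+)t^(-19) = 5.24288e-14
  (+)t^(-17) = 1.31072e-12
Sum = (-4.5036e-37) + (2.2518e-36) + (-1.1259e-35) + (5.6295e-35) + (-2.81475e-34) + (1.40737e-33) + (-7.03687e-33) + (3.51844e-32) + (-1.75922e-31) + (8.79609e-31) + (-4.39805e-30) + (2.19902e-29) + (-1.09951e-28) + (5.49756e-28) + (-2.74878e-27) + (1.37439e-26) + (-6.87195e-26) + (3.43597e-25) + (-1.71799e-24) + (8.58993e-24) + (-4.29497e-23) + (2.14748e-22) + (-1.07374e-21) + (5.36871e-21) + (-2.68435e-20) + (1.34218e-19) + (-6.71089e-19) + (3.35544e-18) + (-1.67772e-17) + (8.38861e-17) + (-4.1943e-16) + (2.09715e-15) + (-1.04858e-14) + (5.24288e-14) + (1.31072e-12)
= 1.354410667e-12
Rounded to 6 significant figures: 1.35441e-12

1.35441e-12


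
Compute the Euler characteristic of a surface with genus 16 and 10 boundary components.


chi = 2 - 2g - b
= 2 - 2*16 - 10
= 2 - 32 - 10 = -40

-40


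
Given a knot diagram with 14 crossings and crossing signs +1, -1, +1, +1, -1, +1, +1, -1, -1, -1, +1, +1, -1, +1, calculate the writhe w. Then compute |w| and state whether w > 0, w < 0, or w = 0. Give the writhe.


Step 1: Count positive crossings (+1).
Positive crossings: 8
Step 2: Count negative crossings (-1).
Negative crossings: 6
Step 3: Writhe = (positive) - (negative)
w = 8 - 6 = 2
Step 4: |w| = 2, and w is positive

2


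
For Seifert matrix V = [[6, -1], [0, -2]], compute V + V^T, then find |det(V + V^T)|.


Step 1: Form V + V^T where V = [[6, -1], [0, -2]]
  V^T = [[6, 0], [-1, -2]]
  V + V^T = [[12, -1], [-1, -4]]
Step 2: det(V + V^T) = 12*(-4) - (-1)*(-1)
  = -48 - 1 = -49
Step 3: Knot determinant = |det(V + V^T)| = |-49| = 49

49


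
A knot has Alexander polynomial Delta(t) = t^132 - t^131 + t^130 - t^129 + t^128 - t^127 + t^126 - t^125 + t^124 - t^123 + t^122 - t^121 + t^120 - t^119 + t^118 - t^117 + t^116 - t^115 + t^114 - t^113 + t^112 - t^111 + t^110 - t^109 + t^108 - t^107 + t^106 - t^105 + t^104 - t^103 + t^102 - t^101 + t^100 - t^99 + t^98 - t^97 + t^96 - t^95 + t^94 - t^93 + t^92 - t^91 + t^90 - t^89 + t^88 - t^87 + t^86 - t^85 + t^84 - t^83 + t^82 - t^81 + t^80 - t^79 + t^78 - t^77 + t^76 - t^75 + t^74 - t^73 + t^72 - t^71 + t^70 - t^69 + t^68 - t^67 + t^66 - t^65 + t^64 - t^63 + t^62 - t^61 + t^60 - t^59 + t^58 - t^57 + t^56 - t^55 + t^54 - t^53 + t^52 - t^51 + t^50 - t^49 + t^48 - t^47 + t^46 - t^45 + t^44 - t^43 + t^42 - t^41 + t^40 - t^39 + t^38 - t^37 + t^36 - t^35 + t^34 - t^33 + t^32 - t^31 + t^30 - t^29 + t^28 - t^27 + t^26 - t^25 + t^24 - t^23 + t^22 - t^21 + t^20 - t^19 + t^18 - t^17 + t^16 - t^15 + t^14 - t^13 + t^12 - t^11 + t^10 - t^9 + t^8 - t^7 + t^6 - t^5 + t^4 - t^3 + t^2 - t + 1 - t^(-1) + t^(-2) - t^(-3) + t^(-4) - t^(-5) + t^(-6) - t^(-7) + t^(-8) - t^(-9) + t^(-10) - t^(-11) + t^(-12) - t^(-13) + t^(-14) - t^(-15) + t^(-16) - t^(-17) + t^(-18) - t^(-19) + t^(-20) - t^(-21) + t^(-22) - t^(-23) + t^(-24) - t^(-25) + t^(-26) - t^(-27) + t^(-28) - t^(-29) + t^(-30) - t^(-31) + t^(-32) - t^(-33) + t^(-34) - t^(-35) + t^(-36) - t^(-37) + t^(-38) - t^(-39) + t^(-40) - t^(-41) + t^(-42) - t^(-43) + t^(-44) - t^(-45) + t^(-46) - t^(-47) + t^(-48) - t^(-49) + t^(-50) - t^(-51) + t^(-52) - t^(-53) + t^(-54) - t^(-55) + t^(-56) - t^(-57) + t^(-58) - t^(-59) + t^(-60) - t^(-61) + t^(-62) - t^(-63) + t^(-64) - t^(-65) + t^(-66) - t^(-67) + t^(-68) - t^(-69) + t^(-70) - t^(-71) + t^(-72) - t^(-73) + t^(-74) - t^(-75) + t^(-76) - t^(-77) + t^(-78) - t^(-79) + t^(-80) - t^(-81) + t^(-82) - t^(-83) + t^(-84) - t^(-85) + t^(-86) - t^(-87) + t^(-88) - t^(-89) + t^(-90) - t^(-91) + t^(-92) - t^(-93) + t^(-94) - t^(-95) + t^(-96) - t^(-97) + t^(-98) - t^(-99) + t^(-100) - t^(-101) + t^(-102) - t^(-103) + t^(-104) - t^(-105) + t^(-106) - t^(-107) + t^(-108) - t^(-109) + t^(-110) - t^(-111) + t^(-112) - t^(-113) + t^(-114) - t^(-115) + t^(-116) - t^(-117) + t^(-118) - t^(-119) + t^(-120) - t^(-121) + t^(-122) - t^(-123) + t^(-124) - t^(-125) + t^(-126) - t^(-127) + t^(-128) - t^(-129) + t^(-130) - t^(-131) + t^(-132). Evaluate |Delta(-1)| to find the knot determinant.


Step 1: The polynomial has 265 terms with alternating signs, exponents from 132 down to -132.
Step 2: Substitute t = -1. The i-th term has coefficient (-1)^i and exponent (m-i),
  so its value is (-1)^i * (-1)^(m-i) = (-1)^m = 1 for every i.
Step 3: All 265 terms equal 1, so Delta(-1) = 265 * (1) = 265
Step 4: |Delta(-1)| = 265

265


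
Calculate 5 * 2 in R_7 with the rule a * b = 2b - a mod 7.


5 * 2 = 2*2 - 5 mod 7
= 4 - 5 mod 7
= -1 mod 7 = 6

6


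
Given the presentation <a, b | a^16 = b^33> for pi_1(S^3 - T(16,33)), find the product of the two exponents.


The relation is a^16 = b^33.
Product of exponents = 16 * 33
= 528

528


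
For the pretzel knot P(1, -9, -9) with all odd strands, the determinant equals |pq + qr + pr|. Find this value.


Step 1: Compute pq + qr + pr.
pq = 1*(-9) = -9
qr = (-9)*(-9) = 81
pr = 1*(-9) = -9
pq + qr + pr = -9 + 81 + (-9) = 63
Step 2: Take absolute value.
det(P(1,-9,-9)) = |63| = 63

63


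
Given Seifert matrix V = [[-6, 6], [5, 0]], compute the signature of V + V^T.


Step 1: V + V^T = [[-12, 11], [11, 0]]
Step 2: trace = -12, det = -121
Step 3: Discriminant = (-12)^2 - 4*(-121) = 628
Step 4: Eigenvalues: 6.52996, -18.53
Step 5: Signature = (# positive eigenvalues) - (# negative eigenvalues) = 0

0


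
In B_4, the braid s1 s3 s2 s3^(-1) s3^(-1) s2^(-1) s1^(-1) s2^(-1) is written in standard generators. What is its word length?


The word length counts the number of generators (including inverses).
Listing each generator: s1, s3, s2, s3^(-1), s3^(-1), s2^(-1), s1^(-1), s2^(-1)
There are 8 generators in this braid word.

8


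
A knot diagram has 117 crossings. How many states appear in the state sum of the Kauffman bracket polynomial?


Each crossing contributes 2 choices (A-smoothing or B-smoothing).
Total states = 2^117 = 166153499473114484112975882535043072

166153499473114484112975882535043072


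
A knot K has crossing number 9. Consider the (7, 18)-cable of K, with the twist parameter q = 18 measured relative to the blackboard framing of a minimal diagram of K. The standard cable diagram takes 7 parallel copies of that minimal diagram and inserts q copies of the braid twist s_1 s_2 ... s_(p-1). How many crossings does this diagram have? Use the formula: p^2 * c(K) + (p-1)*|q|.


Step 1: Each of the c(K) crossings of the companion diagram becomes p*p = p^2 crossings among the p parallel strands, and each of the |q| twists s_1 s_2 ... s_(p-1) adds (p-1) crossings.
  Crossings = p^2 * c(K) + (p-1)*|q|
Step 2: = 7^2 * 9 + (7-1)*18
Step 3: = 49*9 + 6*18
Step 4: = 441 + 108 = 549

549


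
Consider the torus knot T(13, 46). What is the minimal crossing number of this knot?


For a torus knot T(p, q) with gcd(p,q)=1,
the crossing number is min(p*(q-1), q*(p-1)).
p*(q-1) = 13*45 = 585
q*(p-1) = 46*12 = 552
min(585, 552) = 552

552


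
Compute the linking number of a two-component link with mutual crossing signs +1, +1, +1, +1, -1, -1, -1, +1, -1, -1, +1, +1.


Step 1: Count positive crossings: 7
Step 2: Count negative crossings: 5
Step 3: Sum of signs = 7 - 5 = 2
Step 4: Linking number = sum/2 = 2/2 = 1

1


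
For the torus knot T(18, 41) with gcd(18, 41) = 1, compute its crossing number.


For a torus knot T(p, q) with gcd(p,q)=1,
the crossing number is min(p*(q-1), q*(p-1)).
p*(q-1) = 18*40 = 720
q*(p-1) = 41*17 = 697
min(720, 697) = 697

697


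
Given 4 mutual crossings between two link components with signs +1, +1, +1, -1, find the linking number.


Step 1: Count positive crossings: 3
Step 2: Count negative crossings: 1
Step 3: Sum of signs = 3 - 1 = 2
Step 4: Linking number = sum/2 = 2/2 = 1

1


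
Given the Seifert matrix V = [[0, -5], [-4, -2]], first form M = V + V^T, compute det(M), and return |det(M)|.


Step 1: Form V + V^T where V = [[0, -5], [-4, -2]]
  V^T = [[0, -4], [-5, -2]]
  V + V^T = [[0, -9], [-9, -4]]
Step 2: det(V + V^T) = 0*(-4) - (-9)*(-9)
  = 0 - 81 = -81
Step 3: Knot determinant = |det(V + V^T)| = |-81| = 81

81


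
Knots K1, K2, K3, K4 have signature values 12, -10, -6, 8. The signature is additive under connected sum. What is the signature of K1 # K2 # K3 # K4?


The signature is additive under connected sum.
signature(K1 # K2 # K3 # K4) = (12) + (-10) + (-6) + (8)
= 4

4


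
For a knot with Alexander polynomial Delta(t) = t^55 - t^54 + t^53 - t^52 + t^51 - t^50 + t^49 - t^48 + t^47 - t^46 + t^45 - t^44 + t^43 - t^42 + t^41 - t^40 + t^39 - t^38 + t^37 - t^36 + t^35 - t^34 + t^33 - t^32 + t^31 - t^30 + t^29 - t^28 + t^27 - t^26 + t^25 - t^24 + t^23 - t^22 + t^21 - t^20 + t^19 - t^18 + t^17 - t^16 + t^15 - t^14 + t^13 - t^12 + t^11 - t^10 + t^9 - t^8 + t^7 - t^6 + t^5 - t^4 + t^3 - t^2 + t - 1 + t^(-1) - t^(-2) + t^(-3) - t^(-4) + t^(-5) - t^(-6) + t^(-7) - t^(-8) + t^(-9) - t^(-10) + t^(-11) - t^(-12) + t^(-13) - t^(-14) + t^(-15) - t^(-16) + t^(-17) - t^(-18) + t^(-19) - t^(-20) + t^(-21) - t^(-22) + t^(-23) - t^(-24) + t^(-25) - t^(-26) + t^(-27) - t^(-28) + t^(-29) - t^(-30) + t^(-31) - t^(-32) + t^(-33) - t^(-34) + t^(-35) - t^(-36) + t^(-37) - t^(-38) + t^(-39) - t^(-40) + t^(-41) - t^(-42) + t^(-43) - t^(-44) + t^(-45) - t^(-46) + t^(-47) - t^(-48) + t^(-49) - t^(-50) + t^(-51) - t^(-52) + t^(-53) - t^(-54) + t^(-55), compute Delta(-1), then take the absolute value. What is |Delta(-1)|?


Step 1: The polynomial has 111 terms with alternating signs, exponents from 55 down to -55.
Step 2: Substitute t = -1. The i-th term has coefficient (-1)^i and exponent (m-i),
  so its value is (-1)^i * (-1)^(m-i) = (-1)^m = -1 for every i.
Step 3: All 111 terms equal -1, so Delta(-1) = 111 * (-1) = -111
Step 4: |Delta(-1)| = 111

111


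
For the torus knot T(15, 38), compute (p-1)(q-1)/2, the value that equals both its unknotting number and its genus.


For a torus knot T(p,q), both the unknotting number and genus equal (p-1)(q-1)/2.
= (15-1)(38-1)/2
= 14*37/2
= 518/2 = 259

259


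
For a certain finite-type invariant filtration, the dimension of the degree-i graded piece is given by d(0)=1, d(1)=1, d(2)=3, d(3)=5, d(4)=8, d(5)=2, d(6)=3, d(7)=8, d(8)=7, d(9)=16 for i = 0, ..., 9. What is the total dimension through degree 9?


Total dimension = d(0) + d(1) + ... + d(9)
= 1 + 1 + 3 + 5 + 8 + 2 + 3 + 8 + 7 + 16
= 54

54


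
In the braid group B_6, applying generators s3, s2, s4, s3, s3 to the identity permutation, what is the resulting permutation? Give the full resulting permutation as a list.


Starting with identity [1, 2, 3, 4, 5, 6].
Apply generators in sequence:
  After s3: [1, 2, 4, 3, 5, 6]
  After s2: [1, 4, 2, 3, 5, 6]
  After s4: [1, 4, 2, 5, 3, 6]
  After s3: [1, 4, 5, 2, 3, 6]
  After s3: [1, 4, 2, 5, 3, 6]
Final permutation: [1, 4, 2, 5, 3, 6]

[1, 4, 2, 5, 3, 6]


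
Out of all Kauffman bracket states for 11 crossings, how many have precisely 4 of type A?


We choose which 4 of 11 crossings get A-smoothings.
C(11, 4) = 11! / (4! * 7!)
= 330

330


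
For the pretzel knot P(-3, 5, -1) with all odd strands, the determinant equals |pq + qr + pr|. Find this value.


Step 1: Compute pq + qr + pr.
pq = (-3)*5 = -15
qr = 5*(-1) = -5
pr = (-3)*(-1) = 3
pq + qr + pr = -15 + (-5) + 3 = -17
Step 2: Take absolute value.
det(P(-3,5,-1)) = |-17| = 17

17


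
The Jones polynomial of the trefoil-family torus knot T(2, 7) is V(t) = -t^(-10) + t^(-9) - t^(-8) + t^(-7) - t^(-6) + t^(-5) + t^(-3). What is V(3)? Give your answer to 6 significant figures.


Substituting t = 3 into V(t) = -t^(-10) + t^(-9) - t^(-8) + t^(-7) - t^(-6) + t^(-5) + t^(-3):
  (-)t^(-10) = -1.69351e-05
  (+)t^(-9) = 5.08053e-05
  (-)t^(-8) = -0.000152416
  (+)t^(-7) = 0.000457247
  (-)t^(-6) = -0.00137174
  (+)t^(-5) = 0.00411523
  (+)t^(-3) = 0.037037
Sum = (-1.69351e-05) + (5.08053e-05) + (-0.000152416) + (0.000457247) + (-0.00137174) + (0.00411523) + (0.037037)
= 0.04011922302
Rounded to 6 significant figures: 0.0401192

0.0401192


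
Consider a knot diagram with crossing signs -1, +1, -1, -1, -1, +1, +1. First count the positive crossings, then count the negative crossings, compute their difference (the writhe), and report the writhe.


Step 1: Count positive crossings (+1).
Positive crossings: 3
Step 2: Count negative crossings (-1).
Negative crossings: 4
Step 3: Writhe = (positive) - (negative)
w = 3 - 4 = -1
Step 4: |w| = 1, and w is negative

-1


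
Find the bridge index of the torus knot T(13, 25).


The bridge number of T(p,q) is min(p,q).
min(13, 25) = 13

13


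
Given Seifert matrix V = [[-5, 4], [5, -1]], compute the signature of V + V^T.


Step 1: V + V^T = [[-10, 9], [9, -2]]
Step 2: trace = -12, det = -61
Step 3: Discriminant = (-12)^2 - 4*(-61) = 388
Step 4: Eigenvalues: 3.84886, -15.8489
Step 5: Signature = (# positive eigenvalues) - (# negative eigenvalues) = 0

0


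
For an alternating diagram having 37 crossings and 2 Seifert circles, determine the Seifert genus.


For alternating knots, g = (c - s + 1)/2.
= (37 - 2 + 1)/2
= 36/2 = 18

18


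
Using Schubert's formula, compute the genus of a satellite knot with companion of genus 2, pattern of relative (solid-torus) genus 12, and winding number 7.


Schubert: g(satellite) = g_rel(pattern) + |winding| * g(companion),
where g_rel(pattern) is the genus of the pattern relative to the solid torus.
= 12 + 7 * 2
= 12 + 14 = 26

26


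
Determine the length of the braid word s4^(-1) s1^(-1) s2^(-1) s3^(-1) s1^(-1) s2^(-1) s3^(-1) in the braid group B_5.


The word length counts the number of generators (including inverses).
Listing each generator: s4^(-1), s1^(-1), s2^(-1), s3^(-1), s1^(-1), s2^(-1), s3^(-1)
There are 7 generators in this braid word.

7


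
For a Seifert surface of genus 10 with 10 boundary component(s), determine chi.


chi = 2 - 2g - b
= 2 - 2*10 - 10
= 2 - 20 - 10 = -28

-28


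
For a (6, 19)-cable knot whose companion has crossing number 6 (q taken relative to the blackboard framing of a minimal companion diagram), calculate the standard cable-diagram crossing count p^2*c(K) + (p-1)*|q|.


Step 1: Each of the c(K) crossings of the companion diagram becomes p*p = p^2 crossings among the p parallel strands, and each of the |q| twists s_1 s_2 ... s_(p-1) adds (p-1) crossings.
  Crossings = p^2 * c(K) + (p-1)*|q|
Step 2: = 6^2 * 6 + (6-1)*19
Step 3: = 36*6 + 5*19
Step 4: = 216 + 95 = 311

311


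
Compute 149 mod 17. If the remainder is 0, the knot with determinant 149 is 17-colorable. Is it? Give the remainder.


Step 1: A knot is p-colorable if and only if p divides its determinant.
Step 2: Compute 149 mod 17.
149 = 8 * 17 + 13
Step 3: 149 mod 17 = 13
Step 4: The knot is 17-colorable: no

13


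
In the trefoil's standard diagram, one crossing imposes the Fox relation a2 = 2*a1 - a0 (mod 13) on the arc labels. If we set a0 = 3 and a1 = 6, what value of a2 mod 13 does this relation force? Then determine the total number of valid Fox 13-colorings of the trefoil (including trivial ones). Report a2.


Step 1: Apply the given crossing relation 2*a1 - a0 - a2 = 0 (mod 13).
  a2 = 2*a1 - a0 mod 13
  a2 = 2*6 - 3 mod 13
  a2 = 12 - 3 mod 13
  a2 = 9 mod 13 = 9
Step 2: The trefoil has determinant 3.
  Number of Fox p-colorings (p prime) is p^2 if p = 3, else p.
  Since 13 does not divide 3, only trivial (constant) colorings exist.
  (So the trial a0 = 3, a1 = 6 with a0 != a1 does NOT extend to a valid coloring of the whole trefoil: the other two crossing relations require 3*(a1 - a0) = 0 (mod 13), which fails.)
  Total colorings = 13
Step 3: a2 = 9, total Fox 13-colorings = 13

9


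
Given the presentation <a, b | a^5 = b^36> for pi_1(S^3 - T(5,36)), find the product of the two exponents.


The relation is a^5 = b^36.
Product of exponents = 5 * 36
= 180

180


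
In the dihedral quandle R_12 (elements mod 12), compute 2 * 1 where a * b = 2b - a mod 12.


2 * 1 = 2*1 - 2 mod 12
= 2 - 2 mod 12
= 0 mod 12 = 0

0


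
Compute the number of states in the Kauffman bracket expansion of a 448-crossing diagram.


Each crossing contributes 2 choices (A-smoothing or B-smoothing).
Total states = 2^448 = 726838724295606890549323807888004534353641360687318060281490199180639288113397923326191050713763565560762521606266177933534601628614656

726838724295606890549323807888004534353641360687318060281490199180639288113397923326191050713763565560762521606266177933534601628614656


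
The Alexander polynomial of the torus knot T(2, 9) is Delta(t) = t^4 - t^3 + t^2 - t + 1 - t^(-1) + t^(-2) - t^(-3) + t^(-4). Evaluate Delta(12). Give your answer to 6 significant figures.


Substituting t = 12 into Delta(t) = t^4 - t^3 + t^2 - t + 1 - t^(-1) + t^(-2) - t^(-3) + t^(-4):
Term values: (20736) + (-1728) + (144) + (-12) + (1) + (-0.0833333) + (0.00694444) + (-0.000578704) + (4.82253e-05)
Sum = 19140.92308
Rounded to 6 significant figures: 19140.9

19140.9


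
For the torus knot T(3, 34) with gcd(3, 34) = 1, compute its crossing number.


For a torus knot T(p, q) with gcd(p,q)=1,
the crossing number is min(p*(q-1), q*(p-1)).
p*(q-1) = 3*33 = 99
q*(p-1) = 34*2 = 68
min(99, 68) = 68

68


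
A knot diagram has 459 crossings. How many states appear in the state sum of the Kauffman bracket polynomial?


Each crossing contributes 2 choices (A-smoothing or B-smoothing).
Total states = 2^459 = 1488565707357402911845015158554633286356257506687627387456491927921949262056238946972039271861787782268441644249633132407878864135402815488

1488565707357402911845015158554633286356257506687627387456491927921949262056238946972039271861787782268441644249633132407878864135402815488


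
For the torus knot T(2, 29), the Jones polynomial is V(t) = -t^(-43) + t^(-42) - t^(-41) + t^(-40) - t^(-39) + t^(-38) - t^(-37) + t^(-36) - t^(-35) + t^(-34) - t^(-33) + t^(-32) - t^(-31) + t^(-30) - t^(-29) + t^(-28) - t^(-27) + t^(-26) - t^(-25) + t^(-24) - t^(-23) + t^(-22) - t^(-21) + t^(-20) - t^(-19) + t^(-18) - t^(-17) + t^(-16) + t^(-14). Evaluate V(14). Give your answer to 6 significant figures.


Substituting t = 14 into V(t) = -t^(-43) + t^(-42) - t^(-41) + t^(-40) - t^(-39) + t^(-38) - t^(-37) + t^(-36) - t^(-35) + t^(-34) - t^(-33) + t^(-32) - t^(-31) + t^(-30) - t^(-29) + t^(-28) - t^(-27) + t^(-26) - t^(-25) + t^(-24) - t^(-23) + t^(-22) - t^(-21) + t^(-20) - t^(-19) + t^(-18) - t^(-17) + t^(-16) + t^(-14):
  (-)t^(-43) = -5.20588e-50
  (+)t^(-42) = 7.28824e-49
  (-)t^(-41) = -1.02035e-47
  (+)t^(-40) = 1.42849e-46
  (-)t^(-39) = -1.99989e-45
  (+)t^(-38) = 2.79985e-44
  (-)t^(-37) = -3.91979e-43
  (+)t^(-36) = 5.4877e-42
  (-)t^(-35) = -7.68279e-41
  (+)t^(-34) = 1.07559e-39
  (-)t^(-33) = -1.50583e-38
  (+)t^(-32) = 2.10816e-37
  (-)t^(-31) = -2.95142e-36
  (+)t^(-30) = 4.13199e-35
  (-)t^(-29) = -5.78478e-34
  (+)t^(-28) = 8.09869e-33
  (-)t^(-27) = -1.13382e-31
  (+)t^(-26) = 1.58734e-30
  (-)t^(-25) = -2.22228e-29
  (+)t^(-24) = 3.11119e-28
  (-)t^(-23) = -4.35567e-27
  (+)t^(-22) = 6.09794e-26
  (-)t^(-21) = -8.53712e-25
  (+)t^(-20) = 1.1952e-23
  (-)t^(-19) = -1.67327e-22
  (+)t^(-18) = 2.34258e-21
  (-)t^(-17) = -3.27962e-20
  (+)t^(-16) = 4.59147e-19
  (+)t^(-14) = 8.99927e-17
Sum = (-5.20588e-50) + (7.28824e-49) + (-1.02035e-47) + (1.42849e-46) + (-1.99989e-45) + (2.79985e-44) + (-3.91979e-43) + (5.4877e-42) + (-7.68279e-41) + (1.07559e-39) + (-1.50583e-38) + (2.10816e-37) + (-2.95142e-36) + (4.13199e-35) + (-5.78478e-34) + (8.09869e-33) + (-1.13382e-31) + (1.58734e-30) + (-2.22228e-29) + (3.11119e-28) + (-4.35567e-27) + (6.09794e-26) + (-8.53712e-25) + (1.1952e-23) + (-1.67327e-22) + (2.34258e-21) + (-3.27962e-20) + (4.59147e-19) + (8.99927e-17)
= 9.042128218e-17
Rounded to 6 significant figures: 9.04213e-17

9.04213e-17
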